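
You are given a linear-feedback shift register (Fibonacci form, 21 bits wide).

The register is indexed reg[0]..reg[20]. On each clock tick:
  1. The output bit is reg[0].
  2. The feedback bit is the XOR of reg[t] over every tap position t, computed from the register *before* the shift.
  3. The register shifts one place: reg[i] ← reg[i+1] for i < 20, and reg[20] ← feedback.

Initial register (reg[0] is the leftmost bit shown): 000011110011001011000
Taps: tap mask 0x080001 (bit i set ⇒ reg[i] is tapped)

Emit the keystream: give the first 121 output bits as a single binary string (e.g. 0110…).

tick  register→output (feedback)
  0  000011110011001011000→0 (0)
  1  000111100110010110000→0 (0)
  2  001111001100101100000→0 (0)
  3  011110011001011000000→0 (0)
  4  111100110010110000000→1 (1)
  5  111001100101100000001→1 (1)
  6  110011001011000000011→1 (0)
  7  100110010110000000110→1 (0)
  8  001100101100000001100→0 (0)
  9  011001011000000011000→0 (0)
 10  110010110000000110000→1 (1)
 11  100101100000001100001→1 (1)
 12  001011000000011000011→0 (1)
 13  010110000000110000111→0 (1)
 14  101100000001100001111→1 (0)
 15  011000000011000011110→0 (1)
 16  110000000110000111101→1 (1)
 17  100000001100001111011→1 (0)
 18  000000011000011110110→0 (1)
 19  000000110000111101101→0 (0)
 20  000001100001111011010→0 (1)
 21  000011000011110110101→0 (0)
 22  000110000111101101010→0 (1)
 23  001100001111011010101→0 (0)
 24  011000011110110101010→0 (1)
 25  110000111101101010101→1 (1)
 26  100001111011010101011→1 (0)
 27  000011110110101010110→0 (1)
 28  000111101101010101101→0 (0)
 29  001111011010101011010→0 (1)
 30  011110110101010110101→0 (0)
 31  111101101010101101010→1 (0)
 32  111011010101011010100→1 (1)
 33  110110101010110101001→1 (1)
 34  101101010101101010011→1 (0)
 35  011010101011010100110→0 (1)
 36  110101010110101001101→1 (1)
 37  101010101101010011011→1 (0)
 38  010101011010100110110→0 (1)
 39  101010110101001101101→1 (1)
 40  010101101010011011011→0 (1)
 41  101011010100110110111→1 (0)
 42  010110101001101101110→0 (1)
 43  101101010011011011101→1 (1)
 44  011010100110110111011→0 (1)
 45  110101001101101110111→1 (0)
 46  101010011011011101110→1 (0)
 47  010100110110111011100→0 (0)
 48  101001101101110111000→1 (1)
 49  010011011011101110001→0 (0)
 50  100110110111011100010→1 (0)
 51  001101101110111000100→0 (0)
 52  011011011101110001000→0 (0)
 53  110110111011100010000→1 (1)
 54  101101110111000100001→1 (1)
 55  011011101110001000011→0 (1)
 56  110111011100010000111→1 (0)
 57  101110111000100001110→1 (0)
 58  011101110001000011100→0 (0)
 59  111011100010000111000→1 (1)
 60  110111000100001110001→1 (1)
 61  101110001000011100011→1 (0)
 62  011100010000111000110→0 (1)
 63  111000100001110001101→1 (1)
 64  110001000011100011011→1 (0)
 65  100010000111000110110→1 (0)
 66  000100001110001101100→0 (0)
 67  001000011100011011000→0 (0)
 68  010000111000110110000→0 (0)
 69  100001110001101100000→1 (1)
 70  000011100011011000001→0 (0)
 71  000111000110110000010→0 (1)
 72  001110001101100000101→0 (0)
 73  011100011011000001010→0 (1)
 74  111000110110000010101→1 (1)
 75  110001101100000101011→1 (0)
 76  100011011000001010110→1 (0)
 77  000110110000010101100→0 (0)
 78  001101100000101011000→0 (0)
 79  011011000001010110000→0 (0)
 80  110110000010101100000→1 (1)
 81  101100000101011000001→1 (1)
 82  011000001010110000011→0 (1)
 83  110000010101100000111→1 (0)
 84  100000101011000001110→1 (0)
 85  000001010110000011100→0 (0)
 86  000010101100000111000→0 (0)
 87  000101011000001110000→0 (0)
 88  001010110000011100000→0 (0)
 89  010101100000111000000→0 (0)
 90  101011000001110000000→1 (1)
 91  010110000011100000001→0 (0)
 92  101100000111000000010→1 (0)
 93  011000001110000000100→0 (0)
 94  110000011100000001000→1 (1)
 95  100000111000000010001→1 (1)
 96  000001110000000100011→0 (1)
 97  000011100000001000111→0 (1)
 98  000111000000010001111→0 (1)
 99  001110000000100011111→0 (1)
100  011100000001000111111→0 (1)
101  111000000010001111111→1 (0)
102  110000000100011111110→1 (0)
103  100000001000111111100→1 (1)
104  000000010001111111001→0 (0)
105  000000100011111110010→0 (1)
106  000001000111111100101→0 (0)
107  000010001111111001010→0 (1)
108  000100011111110010101→0 (0)
109  001000111111100101010→0 (1)
110  010001111111001010101→0 (0)
111  100011111110010101010→1 (0)
112  000111111100101010100→0 (0)
113  001111111001010101000→0 (0)
114  011111110010101010000→0 (0)
115  111111100101010100000→1 (1)
116  111111001010101000001→1 (1)
117  111110010101010000011→1 (0)
118  111100101010100000110→1 (0)
119  111001010101000001100→1 (1)
120  110010101010000011001→1 (1)

0000111100110010110000000110000111101101010101101010011011011101110001000011100011011000001010110000011100000001000111111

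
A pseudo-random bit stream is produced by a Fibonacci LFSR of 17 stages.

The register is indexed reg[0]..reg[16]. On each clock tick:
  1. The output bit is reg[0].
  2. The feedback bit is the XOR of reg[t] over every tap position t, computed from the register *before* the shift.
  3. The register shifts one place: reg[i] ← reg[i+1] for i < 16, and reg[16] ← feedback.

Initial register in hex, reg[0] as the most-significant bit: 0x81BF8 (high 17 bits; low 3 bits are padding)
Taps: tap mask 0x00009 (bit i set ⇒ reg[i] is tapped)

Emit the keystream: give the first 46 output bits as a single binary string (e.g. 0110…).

tick  register→output (feedback)
  0  10000001101111111→1 (1)
  1  00000011011111111→0 (0)
  2  00000110111111110→0 (0)
  3  00001101111111100→0 (0)
  4  00011011111111000→0 (1)
  5  00110111111110001→0 (1)
  6  01101111111100011→0 (0)
  7  11011111111000110→1 (0)
  8  10111111110001100→1 (0)
  9  01111111100011000→0 (1)
 10  11111111000110001→1 (0)
 11  11111110001100010→1 (0)
 12  11111100011000100→1 (0)
 13  11111000110001000→1 (0)
 14  11110001100010000→1 (0)
 15  11100011000100000→1 (1)
 16  11000110001000001→1 (1)
 17  10001100010000011→1 (1)
 18  00011000100000111→0 (1)
 19  00110001000001111→0 (1)
 20  01100010000011111→0 (0)
 21  11000100000111110→1 (1)
 22  10001000001111101→1 (1)
 23  00010000011111011→0 (1)
 24  00100000111110111→0 (0)
 25  01000001111101110→0 (0)
 26  10000011111011100→1 (1)
 27  00000111110111001→0 (0)
 28  00001111101110010→0 (0)
 29  00011111011100100→0 (1)
 30  00111110111001001→0 (1)
 31  01111101110010011→0 (1)
 32  11111011100100111→1 (0)
 33  11110111001001110→1 (0)
 34  11101110010011100→1 (1)
 35  11011100100111001→1 (0)
 36  10111001001110010→1 (0)
 37  01110010011100100→0 (1)
 38  11100100111001001→1 (1)
 39  11001001110010011→1 (1)
 40  10010011100100111→1 (0)
 41  00100111001001110→0 (0)
 42  01001110010011100→0 (0)
 43  10011100100111000→1 (0)
 44  00111001001110000→0 (1)
 45  01110010011100001→0 (1)

1000000110111111110001100010000011111011100100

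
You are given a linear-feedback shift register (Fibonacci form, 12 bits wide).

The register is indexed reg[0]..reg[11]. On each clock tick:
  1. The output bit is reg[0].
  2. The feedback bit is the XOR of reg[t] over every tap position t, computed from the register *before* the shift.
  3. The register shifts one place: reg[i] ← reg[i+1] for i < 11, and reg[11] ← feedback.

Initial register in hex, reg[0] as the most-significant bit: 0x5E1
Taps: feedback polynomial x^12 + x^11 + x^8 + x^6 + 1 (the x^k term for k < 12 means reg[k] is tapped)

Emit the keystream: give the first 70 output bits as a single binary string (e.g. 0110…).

0101111000010111011100101110001100011101000110000010001000110001010111

k : reg_k → out_k, fb_k
0: 010111100001 → 0, fb=0
1: 101111000010 → 1, fb=1
2: 011110000101 → 0, fb=1
3: 111100001011 → 1, fb=1
4: 111000010111 → 1, fb=0
5: 110000101110 → 1, fb=1
6: 100001011101 → 1, fb=1
7: 000010111011 → 0, fb=1
8: 000101110111 → 0, fb=0
9: 001011101110 → 0, fb=0
10: 010111011100 → 0, fb=1
11: 101110111001 → 1, fb=0
12: 011101110010 → 0, fb=1
13: 111011100101 → 1, fb=1
14: 110111001011 → 1, fb=1
15: 101110010111 → 1, fb=0
16: 011100101110 → 0, fb=0
17: 111001011100 → 1, fb=0
18: 110010111000 → 1, fb=1
19: 100101110001 → 1, fb=1
20: 001011100011 → 0, fb=0
21: 010111000110 → 0, fb=0
22: 101110001100 → 1, fb=0
23: 011100011000 → 0, fb=1
24: 111000110001 → 1, fb=1
25: 110001100011 → 1, fb=1
26: 100011000111 → 1, fb=0
27: 000110001110 → 0, fb=1
28: 001100011101 → 0, fb=0
29: 011000111010 → 0, fb=0
30: 110001110100 → 1, fb=0
31: 100011101000 → 1, fb=1
32: 000111010001 → 0, fb=1
33: 001110100011 → 0, fb=0
34: 011101000110 → 0, fb=0
35: 111010001100 → 1, fb=0
36: 110100011000 → 1, fb=0
37: 101000110000 → 1, fb=0
38: 010001100000 → 0, fb=1
39: 100011000001 → 1, fb=0
40: 000110000010 → 0, fb=0
41: 001100000100 → 0, fb=0
42: 011000001000 → 0, fb=1
43: 110000010001 → 1, fb=0
44: 100000100010 → 1, fb=0
45: 000001000100 → 0, fb=0
46: 000010001000 → 0, fb=1
47: 000100010001 → 0, fb=1
48: 001000100011 → 0, fb=0
49: 010001000110 → 0, fb=0
50: 100010001100 → 1, fb=0
51: 000100011000 → 0, fb=1
52: 001000110001 → 0, fb=0
53: 010001100010 → 0, fb=1
54: 100011000101 → 1, fb=0
55: 000110001010 → 0, fb=1
56: 001100010101 → 0, fb=1
57: 011000101011 → 0, fb=1
58: 110001010111 → 1, fb=0
59: 100010101110 → 1, fb=1
60: 000101011101 → 0, fb=0
61: 001010111010 → 0, fb=0
62: 010101110100 → 0, fb=1
63: 101011101001 → 1, fb=0
64: 010111010010 → 0, fb=0
65: 101110100100 → 1, fb=0
66: 011101001000 → 0, fb=1
67: 111010010001 → 1, fb=0
68: 110100100010 → 1, fb=0
69: 101001000100 → 1, fb=1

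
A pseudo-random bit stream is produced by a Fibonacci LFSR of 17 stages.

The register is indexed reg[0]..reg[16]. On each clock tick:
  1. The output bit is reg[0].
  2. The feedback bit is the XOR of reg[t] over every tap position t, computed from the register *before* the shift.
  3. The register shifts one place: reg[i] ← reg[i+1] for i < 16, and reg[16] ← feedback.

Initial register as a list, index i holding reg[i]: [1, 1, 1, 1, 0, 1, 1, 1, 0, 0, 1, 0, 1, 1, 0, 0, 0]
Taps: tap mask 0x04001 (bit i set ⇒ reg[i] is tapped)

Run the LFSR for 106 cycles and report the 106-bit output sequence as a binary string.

k : reg_k → out_k, fb_k
0: 11110111001011000 → 1, fb=1
1: 11101110010110001 → 1, fb=1
2: 11011100101100011 → 1, fb=1
3: 10111001011000111 → 1, fb=0
4: 01110010110001110 → 0, fb=1
5: 11100101100011101 → 1, fb=0
6: 11001011000111010 → 1, fb=1
7: 10010110001110101 → 1, fb=0
8: 00101100011101010 → 0, fb=0
9: 01011000111010100 → 0, fb=1
10: 10110001110101001 → 1, fb=1
11: 01100011101010011 → 0, fb=0
12: 11000111010100110 → 1, fb=0
13: 10001110101001100 → 1, fb=0
14: 00011101010011000 → 0, fb=0
15: 00111010100110000 → 0, fb=0
16: 01110101001100000 → 0, fb=0
17: 11101010011000000 → 1, fb=1
18: 11010100110000001 → 1, fb=1
19: 10101001100000011 → 1, fb=1
20: 01010011000000111 → 0, fb=1
21: 10100110000001111 → 1, fb=0
22: 01001100000011110 → 0, fb=1
23: 10011000000111101 → 1, fb=0
24: 00110000001111010 → 0, fb=0
25: 01100000011110100 → 0, fb=1
26: 11000000111101001 → 1, fb=1
27: 10000001111010011 → 1, fb=1
28: 00000011110100111 → 0, fb=1
29: 00000111101001111 → 0, fb=1
30: 00001111010011111 → 0, fb=1
31: 00011110100111111 → 0, fb=1
32: 00111101001111111 → 0, fb=1
33: 01111010011111111 → 0, fb=1
34: 11110100111111111 → 1, fb=0
35: 11101001111111110 → 1, fb=0
36: 11010011111111100 → 1, fb=0
37: 10100111111111000 → 1, fb=1
38: 01001111111110001 → 0, fb=0
39: 10011111111100010 → 1, fb=1
40: 00111111111000101 → 0, fb=1
41: 01111111110001011 → 0, fb=0
42: 11111111100010110 → 1, fb=0
43: 11111111000101100 → 1, fb=0
44: 11111110001011000 → 1, fb=1
45: 11111100010110001 → 1, fb=1
46: 11111000101100011 → 1, fb=1
47: 11110001011000111 → 1, fb=0
48: 11100010110001110 → 1, fb=0
49: 11000101100011100 → 1, fb=0
50: 10001011000111000 → 1, fb=1
51: 00010110001110001 → 0, fb=0
52: 00101100011100010 → 0, fb=0
53: 01011000111000100 → 0, fb=1
54: 10110001110001001 → 1, fb=1
55: 01100011100010011 → 0, fb=0
56: 11000111000100110 → 1, fb=0
57: 10001110001001100 → 1, fb=0
58: 00011100010011000 → 0, fb=0
59: 00111000100110000 → 0, fb=0
60: 01110001001100000 → 0, fb=0
61: 11100010011000000 → 1, fb=1
62: 11000100110000001 → 1, fb=1
63: 10001001100000011 → 1, fb=1
64: 00010011000000111 → 0, fb=1
65: 00100110000001111 → 0, fb=1
66: 01001100000011111 → 0, fb=1
67: 10011000000111111 → 1, fb=0
68: 00110000001111110 → 0, fb=1
69: 01100000011111101 → 0, fb=1
70: 11000000111111011 → 1, fb=1
71: 10000001111110111 → 1, fb=0
72: 00000011111101110 → 0, fb=1
73: 00000111111011101 → 0, fb=1
74: 00001111110111011 → 0, fb=0
75: 00011111101110110 → 0, fb=1
76: 00111111011101101 → 0, fb=1
77: 01111110111011011 → 0, fb=0
78: 11111101110110110 → 1, fb=0
79: 11111011101101100 → 1, fb=0
80: 11110111011011000 → 1, fb=1
81: 11101110110110001 → 1, fb=1
82: 11011101101100011 → 1, fb=1
83: 10111011011000111 → 1, fb=0
84: 01110110110001110 → 0, fb=1
85: 11101101100011101 → 1, fb=0
86: 11011011000111010 → 1, fb=1
87: 10110110001110101 → 1, fb=0
88: 01101100011101010 → 0, fb=0
89: 11011000111010100 → 1, fb=0
90: 10110001110101000 → 1, fb=1
91: 01100011101010001 → 0, fb=0
92: 11000111010100010 → 1, fb=1
93: 10001110101000101 → 1, fb=0
94: 00011101010001010 → 0, fb=0
95: 00111010100010100 → 0, fb=1
96: 01110101000101001 → 0, fb=0
97: 11101010001010010 → 1, fb=1
98: 11010100010100101 → 1, fb=0
99: 10101000101001010 → 1, fb=1
100: 01010001010010101 → 0, fb=1
101: 10100010100101011 → 1, fb=1
102: 01000101001010111 → 0, fb=1
103: 10001010010101111 → 1, fb=0
104: 00010100101011110 → 0, fb=1
105: 00101001010111101 → 0, fb=1

1111011100101100011101010011000000111101001111111110001011000111000100110000001111110111011011000111010100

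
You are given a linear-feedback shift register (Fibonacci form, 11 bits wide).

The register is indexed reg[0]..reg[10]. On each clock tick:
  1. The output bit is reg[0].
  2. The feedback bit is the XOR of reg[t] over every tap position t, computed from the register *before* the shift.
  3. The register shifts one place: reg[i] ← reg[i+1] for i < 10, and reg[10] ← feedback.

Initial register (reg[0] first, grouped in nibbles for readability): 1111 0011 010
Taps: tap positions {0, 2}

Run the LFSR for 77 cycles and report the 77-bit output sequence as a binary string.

11110011010001111100101100011100111011011110101101001000110011010111111100010

tick  register→output (feedback)
  0  11110011010→1 (0)
  1  11100110100→1 (0)
  2  11001101000→1 (1)
  3  10011010001→1 (1)
  4  00110100011→0 (1)
  5  01101000111→0 (1)
  6  11010001111→1 (1)
  7  10100011111→1 (0)
  8  01000111110→0 (0)
  9  10001111100→1 (1)
 10  00011111001→0 (0)
 11  00111110010→0 (1)
 12  01111100101→0 (1)
 13  11111001011→1 (0)
 14  11110010110→1 (0)
 15  11100101100→1 (0)
 16  11001011000→1 (1)
 17  10010110001→1 (1)
 18  00101100011→0 (1)
 19  01011000111→0 (0)
 20  10110001110→1 (0)
 21  01100011100→0 (1)
 22  11000111001→1 (1)
 23  10001110011→1 (1)
 24  00011100111→0 (0)
 25  00111001110→0 (1)
 26  01110011101→0 (1)
 27  11100111011→1 (0)
 28  11001110110→1 (1)
 29  10011101101→1 (1)
 30  00111011011→0 (1)
 31  01110110111→0 (1)
 32  11101101111→1 (0)
 33  11011011110→1 (1)
 34  10110111101→1 (0)
 35  01101111010→0 (1)
 36  11011110101→1 (1)
 37  10111101011→1 (0)
 38  01111010110→0 (1)
 39  11110101101→1 (0)
 40  11101011010→1 (0)
 41  11010110100→1 (1)
 42  10101101001→1 (0)
 43  01011010010→0 (0)
 44  10110100100→1 (0)
 45  01101001000→0 (1)
 46  11010010001→1 (1)
 47  10100100011→1 (0)
 48  01001000110→0 (0)
 49  10010001100→1 (1)
 50  00100011001→0 (1)
 51  01000110011→0 (0)
 52  10001100110→1 (1)
 53  00011001101→0 (0)
 54  00110011010→0 (1)
 55  01100110101→0 (1)
 56  11001101011→1 (1)
 57  10011010111→1 (1)
 58  00110101111→0 (1)
 59  01101011111→0 (1)
 60  11010111111→1 (1)
 61  10101111111→1 (0)
 62  01011111110→0 (0)
 63  10111111100→1 (0)
 64  01111111000→0 (1)
 65  11111110001→1 (0)
 66  11111100010→1 (0)
 67  11111000100→1 (0)
 68  11110001000→1 (0)
 69  11100010000→1 (0)
 70  11000100000→1 (1)
 71  10001000001→1 (1)
 72  00010000011→0 (0)
 73  00100000110→0 (1)
 74  01000001101→0 (0)
 75  10000011010→1 (1)
 76  00000110101→0 (0)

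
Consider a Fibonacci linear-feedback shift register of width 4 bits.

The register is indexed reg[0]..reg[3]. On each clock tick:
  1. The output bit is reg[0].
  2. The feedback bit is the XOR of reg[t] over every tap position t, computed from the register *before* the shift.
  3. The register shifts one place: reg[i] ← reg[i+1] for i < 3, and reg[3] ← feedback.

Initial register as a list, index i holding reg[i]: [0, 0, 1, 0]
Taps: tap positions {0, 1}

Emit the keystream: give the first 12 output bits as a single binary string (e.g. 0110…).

001001101011

step | reg (before) | out | fb
   0 | 0010 | 0 | 0
   1 | 0100 | 0 | 1
   2 | 1001 | 1 | 1
   3 | 0011 | 0 | 0
   4 | 0110 | 0 | 1
   5 | 1101 | 1 | 0
   6 | 1010 | 1 | 1
   7 | 0101 | 0 | 1
   8 | 1011 | 1 | 1
   9 | 0111 | 0 | 1
  10 | 1111 | 1 | 0
  11 | 1110 | 1 | 0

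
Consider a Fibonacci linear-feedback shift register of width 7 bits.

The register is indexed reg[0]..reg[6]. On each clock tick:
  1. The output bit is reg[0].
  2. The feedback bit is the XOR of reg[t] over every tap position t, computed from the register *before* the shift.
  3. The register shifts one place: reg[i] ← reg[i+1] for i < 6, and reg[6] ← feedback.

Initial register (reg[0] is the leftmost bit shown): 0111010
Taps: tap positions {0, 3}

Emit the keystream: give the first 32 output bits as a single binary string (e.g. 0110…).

step | reg (before) | out | fb
   0 | 0111010 | 0 | 1
   1 | 1110101 | 1 | 1
   2 | 1101011 | 1 | 0
   3 | 1010110 | 1 | 1
   4 | 0101101 | 0 | 1
   5 | 1011011 | 1 | 0
   6 | 0110110 | 0 | 0
   7 | 1101100 | 1 | 0
   8 | 1011000 | 1 | 0
   9 | 0110000 | 0 | 0
  10 | 1100000 | 1 | 1
  11 | 1000001 | 1 | 1
  12 | 0000011 | 0 | 0
  13 | 0000110 | 0 | 0
  14 | 0001100 | 0 | 1
  15 | 0011001 | 0 | 1
  16 | 0110011 | 0 | 0
  17 | 1100110 | 1 | 1
  18 | 1001101 | 1 | 0
  19 | 0011010 | 0 | 1
  20 | 0110101 | 0 | 0
  21 | 1101010 | 1 | 0
  22 | 1010100 | 1 | 1
  23 | 0101001 | 0 | 1
  24 | 1010011 | 1 | 1
  25 | 0100111 | 0 | 0
  26 | 1001110 | 1 | 0
  27 | 0011100 | 0 | 1
  28 | 0111001 | 0 | 1
  29 | 1110011 | 1 | 1
  30 | 1100111 | 1 | 1
  31 | 1001111 | 1 | 0

01110101101100000110011010100111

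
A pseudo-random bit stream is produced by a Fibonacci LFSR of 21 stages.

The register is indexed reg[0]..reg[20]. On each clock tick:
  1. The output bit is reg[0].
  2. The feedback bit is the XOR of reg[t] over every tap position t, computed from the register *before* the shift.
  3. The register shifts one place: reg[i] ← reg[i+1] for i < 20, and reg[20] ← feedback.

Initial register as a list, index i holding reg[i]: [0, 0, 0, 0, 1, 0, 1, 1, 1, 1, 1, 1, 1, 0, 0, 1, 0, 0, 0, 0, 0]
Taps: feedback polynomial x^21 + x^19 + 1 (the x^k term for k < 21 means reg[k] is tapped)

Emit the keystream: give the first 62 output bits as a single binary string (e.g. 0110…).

step | reg (before) | out | fb
   0 | 000010111111100100000 | 0 | 0
   1 | 000101111111001000000 | 0 | 0
   2 | 001011111110010000000 | 0 | 0
   3 | 010111111100100000000 | 0 | 0
   4 | 101111111001000000000 | 1 | 1
   5 | 011111110010000000001 | 0 | 0
   6 | 111111100100000000010 | 1 | 0
   7 | 111111001000000000100 | 1 | 1
   8 | 111110010000000001001 | 1 | 1
   9 | 111100100000000010011 | 1 | 0
  10 | 111001000000000100110 | 1 | 0
  11 | 110010000000001001100 | 1 | 1
  12 | 100100000000010011001 | 1 | 1
  13 | 001000000000100110011 | 0 | 1
  14 | 010000000001001100111 | 0 | 1
  15 | 100000000010011001111 | 1 | 0
  16 | 000000000100110011110 | 0 | 1
  17 | 000000001001100111101 | 0 | 0
  18 | 000000010011001111010 | 0 | 1
  19 | 000000100110011110101 | 0 | 0
  20 | 000001001100111101010 | 0 | 1
  21 | 000010011001111010101 | 0 | 0
  22 | 000100110011110101010 | 0 | 1
  23 | 001001100111101010101 | 0 | 0
  24 | 010011001111010101010 | 0 | 1
  25 | 100110011110101010101 | 1 | 1
  26 | 001100111101010101011 | 0 | 1
  27 | 011001111010101010111 | 0 | 1
  28 | 110011110101010101111 | 1 | 0
  29 | 100111101010101011110 | 1 | 0
  30 | 001111010101010111100 | 0 | 0
  31 | 011110101010101111000 | 0 | 0
  32 | 111101010101011110000 | 1 | 1
  33 | 111010101010111100001 | 1 | 1
  34 | 110101010101111000011 | 1 | 0
  35 | 101010101011110000110 | 1 | 0
  36 | 010101010111100001100 | 0 | 0
  37 | 101010101111000011000 | 1 | 1
  38 | 010101011110000110001 | 0 | 0
  39 | 101010111100001100010 | 1 | 0
  40 | 010101111000011000100 | 0 | 0
  41 | 101011110000110001000 | 1 | 1
  42 | 010111100001100010001 | 0 | 0
  43 | 101111000011000100010 | 1 | 0
  44 | 011110000110001000100 | 0 | 0
  45 | 111100001100010001000 | 1 | 1
  46 | 111000011000100010001 | 1 | 1
  47 | 110000110001000100011 | 1 | 0
  48 | 100001100010001000110 | 1 | 0
  49 | 000011000100010001100 | 0 | 0
  50 | 000110001000100011000 | 0 | 0
  51 | 001100010001000110000 | 0 | 0
  52 | 011000100010001100000 | 0 | 0
  53 | 110001000100011000000 | 1 | 1
  54 | 100010001000110000001 | 1 | 1
  55 | 000100010001100000011 | 0 | 1
  56 | 001000100011000000111 | 0 | 1
  57 | 010001000110000001111 | 0 | 1
  58 | 100010001100000011111 | 1 | 0
  59 | 000100011000000111110 | 0 | 1
  60 | 001000110000001111101 | 0 | 0
  61 | 010001100000011111010 | 0 | 1

00001011111110010000000001001100111101010101011110000110001000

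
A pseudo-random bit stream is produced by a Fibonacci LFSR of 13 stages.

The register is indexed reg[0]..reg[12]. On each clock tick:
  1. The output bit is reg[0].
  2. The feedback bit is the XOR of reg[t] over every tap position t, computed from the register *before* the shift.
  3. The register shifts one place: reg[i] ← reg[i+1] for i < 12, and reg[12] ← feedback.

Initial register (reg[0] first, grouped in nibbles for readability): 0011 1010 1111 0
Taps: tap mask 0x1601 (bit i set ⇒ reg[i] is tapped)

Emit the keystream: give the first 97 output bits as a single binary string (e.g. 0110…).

0011101011110000100010111000100101000000011111000111001100100110001010110100100010000011111110001

tick  register→output (feedback)
  0  0011101011110→0 (0)
  1  0111010111100→0 (0)
  2  1110101111000→1 (0)
  3  1101011110000→1 (1)
  4  1010111100001→1 (0)
  5  0101111000010→0 (0)
  6  1011110000100→1 (0)
  7  0111100001000→0 (1)
  8  1111000010001→1 (0)
  9  1110000100010→1 (1)
 10  1100001000101→1 (1)
 11  1000010001011→1 (1)
 12  0000100010111→0 (0)
 13  0001000101110→0 (0)
 14  0010001011100→0 (0)
 15  0100010111000→0 (1)
 16  1000101110001→1 (0)
 17  0001011100010→0 (0)
 18  0010111000100→0 (1)
 19  0101110001001→0 (0)
 20  1011100010010→1 (1)
 21  0111000100101→0 (0)
 22  1110001001010→1 (0)
 23  1100010010100→1 (0)
 24  1000100101000→1 (0)
 25  0001001010000→0 (0)
 26  0010010100000→0 (0)
 27  0100101000000→0 (0)
 28  1001010000000→1 (1)
 29  0010100000001→0 (1)
 30  0101000000011→0 (1)
 31  1010000000111→1 (1)
 32  0100000001111→0 (1)
 33  1000000011111→1 (0)
 34  0000000111110→0 (0)
 35  0000001111100→0 (0)
 36  0000011111000→0 (1)
 37  0000111110001→0 (1)
 38  0001111100011→0 (1)
 39  0011111000111→0 (0)
 40  0111110001110→0 (0)
 41  1111100011100→1 (1)
 42  1111000111001→1 (1)
 43  1110001110011→1 (0)
 44  1100011100110→1 (0)
 45  1000111001100→1 (1)
 46  0001110011001→0 (0)
 47  0011100110010→0 (0)
 48  0111001100100→0 (1)
 49  1110011001001→1 (1)
 50  1100110010011→1 (0)
 51  1001100100110→1 (0)
 52  0011001001100→0 (0)
 53  0110010011000→0 (1)
 54  1100100110001→1 (0)
 55  1001001100010→1 (1)
 56  0010011000101→0 (0)
 57  0100110001010→0 (1)
 58  1001100010101→1 (1)
 59  0011000101011→0 (0)
 60  0110001010110→0 (1)
 61  1100010101101→1 (0)
 62  1000101011010→1 (0)
 63  0001010110100→0 (1)
 64  0010101101001→0 (0)
 65  0101011010010→0 (0)
 66  1010110100100→1 (0)
 67  0101101001000→0 (1)
 68  1011010010001→1 (0)
 69  0110100100010→0 (0)
 70  1101001000100→1 (0)
 71  1010010001000→1 (0)
 72  0100100010000→0 (0)
 73  1001000100000→1 (1)
 74  0010001000001→0 (1)
 75  0100010000011→0 (1)
 76  1000100000111→1 (1)
 77  0001000001111→0 (1)
 78  0010000011111→0 (1)
 79  0100000111111→0 (1)
 80  1000001111111→1 (0)
 81  0000011111110→0 (0)
 82  0000111111100→0 (0)
 83  0001111111000→0 (1)
 84  0011111110001→0 (1)
 85  0111111100011→0 (1)
 86  1111111000111→1 (1)
 87  1111110001111→1 (0)
 88  1111100011110→1 (1)
 89  1111000111101→1 (0)
 90  1110001111010→1 (0)
 91  1100011110100→1 (0)
 92  1000111101000→1 (0)
 93  0001111010000→0 (0)
 94  0011110100000→0 (0)
 95  0111101000000→0 (0)
 96  1111010000000→1 (1)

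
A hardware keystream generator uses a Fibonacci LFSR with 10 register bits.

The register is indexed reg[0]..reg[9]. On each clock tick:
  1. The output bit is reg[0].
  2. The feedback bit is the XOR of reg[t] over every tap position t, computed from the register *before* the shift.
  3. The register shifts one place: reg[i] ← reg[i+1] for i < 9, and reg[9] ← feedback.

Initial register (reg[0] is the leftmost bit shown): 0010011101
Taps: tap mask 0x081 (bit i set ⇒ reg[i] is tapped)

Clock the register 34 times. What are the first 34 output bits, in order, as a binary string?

tick  register→output (feedback)
  0  0010011101→0 (1)
  1  0100111011→0 (0)
  2  1001110110→1 (0)
  3  0011101100→0 (1)
  4  0111011001→0 (0)
  5  1110110010→1 (1)
  6  1101100101→1 (0)
  7  1011001010→1 (1)
  8  0110010101→0 (1)
  9  1100101011→1 (1)
 10  1001010111→1 (0)
 11  0010101110→0 (1)
 12  0101011101→0 (1)
 13  1010111011→1 (1)
 14  0101110111→0 (1)
 15  1011101111→1 (0)
 16  0111011110→0 (1)
 17  1110111101→1 (0)
 18  1101111010→1 (1)
 19  1011110101→1 (0)
 20  0111101010→0 (0)
 21  1111010100→1 (0)
 22  1110101000→1 (1)
 23  1101010001→1 (1)
 24  1010100011→1 (1)
 25  0101000111→0 (1)
 26  1010001111→1 (0)
 27  0100011110→0 (1)
 28  1000111101→1 (0)
 29  0001111010→0 (0)
 30  0011110100→0 (1)
 31  0111101001→0 (0)
 32  1111010010→1 (1)
 33  1110100101→1 (0)

0010011101100101011101111010100011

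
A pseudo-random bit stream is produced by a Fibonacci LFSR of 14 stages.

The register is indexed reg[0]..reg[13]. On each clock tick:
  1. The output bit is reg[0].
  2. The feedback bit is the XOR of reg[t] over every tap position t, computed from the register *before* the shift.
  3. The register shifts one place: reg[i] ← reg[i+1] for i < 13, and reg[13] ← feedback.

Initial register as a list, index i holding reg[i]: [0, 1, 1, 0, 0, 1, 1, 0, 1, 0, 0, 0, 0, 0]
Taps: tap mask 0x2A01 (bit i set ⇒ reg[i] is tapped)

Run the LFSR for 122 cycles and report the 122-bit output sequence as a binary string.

tick  register→output (feedback)
  0  01100110100000→0 (0)
  1  11001101000000→1 (1)
  2  10011010000001→1 (0)
  3  00110100000010→0 (0)
  4  01101000000100→0 (1)
  5  11010000001001→1 (0)
  6  10100000010010→1 (0)
  7  01000000100100→0 (1)
  8  10000001001001→1 (0)
  9  00000010010010→0 (1)
 10  00000100100101→0 (0)
 11  00001001001010→0 (0)
 12  00010010010100→0 (0)
 13  00100100101000→0 (0)
 14  01001001010000→0 (1)
 15  10010010100001→1 (0)
 16  00100101000010→0 (0)
 17  01001010000100→0 (1)
 18  10010100001001→1 (0)
 19  00101000010010→0 (1)
 20  01010000100101→0 (0)
 21  10100001001010→1 (1)
 22  01000010010101→0 (1)
 23  10000100101011→1 (0)
 24  00001001010110→0 (0)
 25  00010010101100→0 (1)
 26  00100101011001→0 (0)
 27  01001010110010→0 (1)
 28  10010101100101→1 (1)
 29  00101011001011→0 (1)
 30  01010110010111→0 (1)
 31  10101100101111→1 (1)
 32  01011001011111→0 (1)
 33  10110010111111→1 (0)
 34  01100101111110→0 (0)
 35  11001011111100→1 (1)
 36  10010111111001→1 (1)
 37  00101111110011→0 (0)
 38  01011111100110→0 (1)
 39  10111111001101→1 (1)
 40  01111110011011→0 (0)
 41  11111100110110→1 (1)
 42  11111001101101→1 (1)
 43  11110011011011→1 (1)
 44  11100110110111→1 (0)
 45  11001101101110→1 (0)
 46  10011011011100→1 (1)
 47  00110110111001→0 (0)
 48  01101101110010→0 (1)
 49  11011011100101→1 (1)
 50  10110111001011→1 (0)
 51  01101110010110→0 (0)
 52  11011100101100→1 (0)
 53  10111001011000→1 (0)
 54  01110010110000→0 (1)
 55  11100101100001→1 (0)
 56  11001011000010→1 (1)
 57  10010110000101→1 (1)
 58  00101100001011→0 (1)
 59  01011000010111→0 (1)
 60  10110000101111→1 (1)
 61  01100001011111→0 (1)
 62  11000010111111→1 (0)
 63  10000101111110→1 (1)
 64  00001011111101→0 (1)
 65  00010111111011→0 (0)
 66  00101111110110→0 (0)
 67  01011111101100→0 (1)
 68  10111111011001→1 (1)
 69  01111110110011→0 (0)
 70  11111101100110→1 (0)
 71  11111011001100→1 (0)
 72  11110110011000→1 (0)
 73  11101100110000→1 (0)
 74  11011001100000→1 (1)
 75  10110011000001→1 (0)
 76  01100110000010→0 (0)
 77  11001100000100→1 (0)
 78  10011000001000→1 (1)
 79  00110000010001→0 (0)
 80  01100000100010→0 (0)
 81  11000001000100→1 (0)
 82  10000010001000→1 (1)
 83  00000100010001→0 (0)
 84  00001000100010→0 (0)
 85  00010001000100→0 (1)
 86  00100010001001→0 (1)
 87  01000100010011→0 (0)
 88  10001000100110→1 (0)
 89  00010001001100→0 (1)
 90  00100010011001→0 (0)
 91  01000100110010→0 (1)
 92  10001001100101→1 (1)
 93  00010011001011→0 (1)
 94  00100110010111→0 (1)
 95  01001100101111→0 (0)
 96  10011001011110→1 (1)
 97  00110010111101→0 (1)
 98  01100101111011→0 (0)
 99  11001011110110→1 (1)
100  10010111101101→1 (1)
101  00101111011011→0 (0)
102  01011110110110→0 (0)
103  10111101101100→1 (0)
104  01111011011000→0 (1)
105  11110110110001→1 (1)
106  11101101100011→1 (0)
107  11011011000110→1 (0)
108  10110110001100→1 (0)
109  01101100011000→0 (1)
110  11011000110001→1 (1)
111  10110001100011→1 (0)
112  01100011000110→0 (1)
113  11000110001101→1 (1)
114  10001100011011→1 (1)
115  00011000110111→0 (1)
116  00110001101111→0 (0)
117  01100011011110→0 (0)
118  11000110111100→1 (1)
119  10001101111001→1 (1)
120  00011011110011→0 (0)
121  00110111100110→0 (1)

01100110100000010010010100001001010110010111111001101101110010110000101111110110011000001000100010011001011110110110001100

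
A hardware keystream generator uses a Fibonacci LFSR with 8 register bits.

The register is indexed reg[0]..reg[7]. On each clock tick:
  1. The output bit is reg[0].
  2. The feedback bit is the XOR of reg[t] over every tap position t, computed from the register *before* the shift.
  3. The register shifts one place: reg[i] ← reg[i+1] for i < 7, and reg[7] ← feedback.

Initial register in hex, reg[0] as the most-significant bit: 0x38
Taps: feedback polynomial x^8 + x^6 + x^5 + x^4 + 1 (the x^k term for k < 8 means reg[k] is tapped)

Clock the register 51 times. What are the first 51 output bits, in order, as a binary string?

step | reg (before) | out | fb
   0 | 00111000 | 0 | 1
   1 | 01110001 | 0 | 0
   2 | 11100010 | 1 | 0
   3 | 11000100 | 1 | 0
   4 | 10001000 | 1 | 0
   5 | 00010000 | 0 | 0
   6 | 00100000 | 0 | 0
   7 | 01000000 | 0 | 0
   8 | 10000000 | 1 | 1
   9 | 00000001 | 0 | 0
  10 | 00000010 | 0 | 1
  11 | 00000101 | 0 | 1
  12 | 00001011 | 0 | 0
  13 | 00010110 | 0 | 0
  14 | 00101100 | 0 | 0
  15 | 01011000 | 0 | 1
  16 | 10110001 | 1 | 1
  17 | 01100011 | 0 | 1
  18 | 11000111 | 1 | 1
  19 | 10001111 | 1 | 0
  20 | 00011110 | 0 | 1
  21 | 00111101 | 0 | 0
  22 | 01111010 | 0 | 0
  23 | 11110100 | 1 | 0
  24 | 11101000 | 1 | 0
  25 | 11010000 | 1 | 1
  26 | 10100001 | 1 | 1
  27 | 01000011 | 0 | 1
  28 | 10000111 | 1 | 1
  29 | 00001111 | 0 | 1
  30 | 00011111 | 0 | 1
  31 | 00111111 | 0 | 1
  32 | 01111111 | 0 | 1
  33 | 11111111 | 1 | 0
  34 | 11111110 | 1 | 0
  35 | 11111100 | 1 | 1
  36 | 11111001 | 1 | 0
  37 | 11110010 | 1 | 0
  38 | 11100100 | 1 | 0
  39 | 11001000 | 1 | 0
  40 | 10010000 | 1 | 1
  41 | 00100001 | 0 | 0
  42 | 01000010 | 0 | 1
  43 | 10000101 | 1 | 0
  44 | 00001010 | 0 | 0
  45 | 00010100 | 0 | 1
  46 | 00101001 | 0 | 1
  47 | 01010011 | 0 | 1
  48 | 10100111 | 1 | 1
  49 | 01001111 | 0 | 1
  50 | 10011111 | 1 | 0

001110001000000010110001111010000111111110010000101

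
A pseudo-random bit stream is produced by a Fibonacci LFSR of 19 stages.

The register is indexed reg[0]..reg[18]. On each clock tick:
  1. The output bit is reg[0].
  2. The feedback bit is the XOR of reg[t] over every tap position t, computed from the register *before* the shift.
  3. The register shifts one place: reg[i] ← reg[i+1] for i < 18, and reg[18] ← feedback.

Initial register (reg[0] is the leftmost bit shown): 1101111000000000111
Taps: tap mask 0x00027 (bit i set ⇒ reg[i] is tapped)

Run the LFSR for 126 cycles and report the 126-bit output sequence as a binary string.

tick  register→output (feedback)
  0  1101111000000000111→1 (1)
  1  1011110000000001111→1 (1)
  2  0111100000000011111→0 (0)
  3  1111000000000111110→1 (1)
  4  1110000000001111101→1 (1)
  5  1100000000011111011→1 (0)
  6  1000000000111110110→1 (1)
  7  0000000001111101101→0 (0)
  8  0000000011111011010→0 (0)
  9  0000000111110110100→0 (0)
 10  0000001111101101000→0 (0)
 11  0000011111011010000→0 (1)
 12  0000111110110100001→0 (1)
 13  0001111101101000011→0 (1)
 14  0011111011010000111→0 (0)
 15  0111110110100001110→0 (1)
 16  1111101101000011101→1 (1)
 17  1111011010000111011→1 (0)
 18  1110110100001110110→1 (0)
 19  1101101000011101100→1 (0)
 20  1011010000111011000→1 (1)
 21  0110100001110110001→0 (0)
 22  1101000011101100010→1 (0)
 23  1010000111011000100→1 (0)
 24  0100001110110001000→0 (1)
 25  1000011101100010001→1 (0)
 26  0000111011000100010→0 (1)
 27  0001110110001000101→0 (1)
 28  0011101100010001011→0 (1)
 29  0111011000100010111→0 (1)
 30  1110110001000101111→1 (0)
 31  1101100010001011110→1 (0)
 32  1011000100010111100→1 (0)
 33  0110001000101111000→0 (0)
 34  1100010001011110000→1 (1)
 35  1000100010111100001→1 (1)
 36  0001000101111000011→0 (0)
 37  0010001011110000110→0 (1)
 38  0100010111100001101→0 (0)
 39  1000101111000011010→1 (1)
 40  0001011110000110101→0 (1)
 41  0010111100001101011→0 (0)
 42  0101111000011010110→0 (0)
 43  1011110000110101100→1 (1)
 44  0111100001101011001→0 (0)
 45  1111000011010110010→1 (1)
 46  1110000110101100101→1 (1)
 47  1100001101011001011→1 (0)
 48  1000011010110010110→1 (0)
 49  0000110101100101100→0 (1)
 50  0001101011001011001→0 (0)
 51  0011010110010110010→0 (0)
 52  0110101100101100100→0 (0)
 53  1101011001011001000→1 (1)
 54  1010110010110010001→1 (1)
 55  0101100101100100011→0 (1)
 56  1011001011001000111→1 (0)
 57  0110010110010001110→0 (1)
 58  1100101100100011101→1 (0)
 59  1001011001000111010→1 (0)
 60  0010110010001110100→0 (0)
 61  0101100100011101000→0 (1)
 62  1011001000111010001→1 (0)
 63  0110010001110100010→0 (1)
 64  1100100011101000101→1 (0)
 65  1001000111010001010→1 (1)
 66  0010001110100010101→0 (1)
 67  0100011101000101011→0 (0)
 68  1000111010001010110→1 (0)
 69  0001110100010101100→0 (1)
 70  0011101000101011001→0 (1)
 71  0111010001010110011→0 (1)
 72  1110100010101100111→1 (1)
 73  1101000101011001111→1 (0)
 74  1010001010110011110→1 (0)
 75  0100010101100111100→0 (0)
 76  1000101011001111000→1 (1)
 77  0001010110011110001→0 (1)
 78  0010101100111100011→0 (1)
 79  0101011001111000111→0 (0)
 80  1010110011110001110→1 (1)
 81  0101100111100011101→0 (1)
 82  1011001111000111011→1 (0)
 83  0110011110001110110→0 (1)
 84  1100111100011101101→1 (1)
 85  1001111000111011011→1 (0)
 86  0011110001110110110→0 (0)
 87  0111100011101101100→0 (0)
 88  1111000111011011000→1 (1)
 89  1110001110110110001→1 (1)
 90  1100011101101100011→1 (1)
 91  1000111011011000111→1 (0)
 92  0001110110110001110→0 (1)
 93  0011101101100011101→0 (1)
 94  0111011011000111011→0 (1)
 95  1110110110001110111→1 (0)
 96  1101101100011101110→1 (0)
 97  1011011000111011100→1 (1)
 98  0110110001110111001→0 (1)
 99  1101100011101110011→1 (0)
100  1011000111011100110→1 (0)
101  0110001110111001100→0 (0)
102  1100011101110011000→1 (1)
103  1000111011100110001→1 (0)
104  0001110111001100010→0 (1)
105  0011101110011000101→0 (1)
106  0111011100110001011→0 (1)
107  1110111001100010111→1 (0)
108  1101110011000101110→1 (1)
109  1011100110001011101→1 (0)
110  0111001100010111010→0 (0)
111  1110011000101110100→1 (0)
112  1100110001011101000→1 (1)
113  1001100010111010001→1 (1)
114  0011000101110100011→0 (1)
115  0110001011101000111→0 (0)
116  1100010111010001110→1 (1)
117  1000101110100011101→1 (1)
118  0001011101000111011→0 (1)
119  0010111010001110111→0 (0)
120  0101110100011101110→0 (0)
121  1011101000111011100→1 (0)
122  0111010001110111000→0 (1)
123  1110100011101110001→1 (1)
124  1101000111011100011→1 (0)
125  1010001110111000110→1 (0)

110111100000000011111011010000111011000100010111100001101011001011001000111010001010110011110001110110110001110111001100010111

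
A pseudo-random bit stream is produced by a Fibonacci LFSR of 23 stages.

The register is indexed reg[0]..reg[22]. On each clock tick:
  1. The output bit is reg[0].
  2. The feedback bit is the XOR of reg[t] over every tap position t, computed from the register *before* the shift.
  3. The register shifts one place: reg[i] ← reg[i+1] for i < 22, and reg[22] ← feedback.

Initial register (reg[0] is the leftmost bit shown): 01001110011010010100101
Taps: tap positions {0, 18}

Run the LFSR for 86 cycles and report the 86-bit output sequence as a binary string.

01001110011010010100101011001010100001101010000010010001100000010100101101111000110001

step | reg (before) | out | fb
   0 | 01001110011010010100101 | 0 | 0
   1 | 10011100110100101001010 | 1 | 1
   2 | 00111001101001010010101 | 0 | 1
   3 | 01110011010010100101011 | 0 | 0
   4 | 11100110100101001010110 | 1 | 0
   5 | 11001101001010010101100 | 1 | 1
   6 | 10011010010100101011001 | 1 | 0
   7 | 00110100101001010110010 | 0 | 1
   8 | 01101001010010101100101 | 0 | 0
   9 | 11010010100101011001010 | 1 | 1
  10 | 10100101001010110010101 | 1 | 0
  11 | 01001010010101100101010 | 0 | 0
  12 | 10010100101011001010100 | 1 | 0
  13 | 00101001010110010101000 | 0 | 0
  14 | 01010010101100101010000 | 0 | 1
  15 | 10100101011001010100001 | 1 | 1
  16 | 01001010110010101000011 | 0 | 0
  17 | 10010101100101010000110 | 1 | 1
  18 | 00101011001010100001101 | 0 | 0
  19 | 01010110010101000011010 | 0 | 1
  20 | 10101100101010000110101 | 1 | 0
  21 | 01011001010100001101010 | 0 | 0
  22 | 10110010101000011010100 | 1 | 0
  23 | 01100101010000110101000 | 0 | 0
  24 | 11001010100001101010000 | 1 | 0
  25 | 10010101000011010100000 | 1 | 1
  26 | 00101010000110101000001 | 0 | 0
  27 | 01010100001101010000010 | 0 | 0
  28 | 10101000011010100000100 | 1 | 1
  29 | 01010000110101000001001 | 0 | 0
  30 | 10100001101010000010010 | 1 | 0
  31 | 01000011010100000100100 | 0 | 0
  32 | 10000110101000001001000 | 1 | 1
  33 | 00001101010000010010001 | 0 | 1
  34 | 00011010100000100100011 | 0 | 0
  35 | 00110101000001001000110 | 0 | 0
  36 | 01101010000010010001100 | 0 | 0
  37 | 11010100000100100011000 | 1 | 0
  38 | 10101000001001000110000 | 1 | 0
  39 | 01010000010010001100000 | 0 | 0
  40 | 10100000100100011000000 | 1 | 1
  41 | 01000001001000110000001 | 0 | 0
  42 | 10000010010001100000010 | 1 | 1
  43 | 00000100100011000000101 | 0 | 0
  44 | 00001001000110000001010 | 0 | 0
  45 | 00010010001100000010100 | 0 | 1
  46 | 00100100011000000101001 | 0 | 0
  47 | 01001000110000001010010 | 0 | 1
  48 | 10010001100000010100101 | 1 | 1
  49 | 00100011000000101001011 | 0 | 0
  50 | 01000110000001010010110 | 0 | 1
  51 | 10001100000010100101101 | 1 | 1
  52 | 00011000000101001011011 | 0 | 1
  53 | 00110000001010010110111 | 0 | 1
  54 | 01100000010100101101111 | 0 | 0
  55 | 11000000101001011011110 | 1 | 0
  56 | 10000001010010110111100 | 1 | 0
  57 | 00000010100101101111000 | 0 | 1
  58 | 00000101001011011110001 | 0 | 1
  59 | 00001010010110111100011 | 0 | 0
  60 | 00010100101101111000110 | 0 | 0
  61 | 00101001011011110001100 | 0 | 0
  62 | 01010010110111100011000 | 0 | 1
  63 | 10100101101111000110001 | 1 | 0
  64 | 01001011011110001100010 | 0 | 0
  65 | 10010110111100011000100 | 1 | 1
  66 | 00101101111000110001001 | 0 | 0
  67 | 01011011110001100010010 | 0 | 1
  68 | 10110111100011000100101 | 1 | 1
  69 | 01101111000110001001011 | 0 | 0
  70 | 11011110001100010010110 | 1 | 0
  71 | 10111100011000100101100 | 1 | 1
  72 | 01111000110001001011001 | 0 | 1
  73 | 11110001100010010110011 | 1 | 0
  74 | 11100011000100101100110 | 1 | 1
  75 | 11000110001001011001101 | 1 | 1
  76 | 10001100010010110011011 | 1 | 0
  77 | 00011000100101100110110 | 0 | 1
  78 | 00110001001011001101101 | 0 | 0
  79 | 01100010010110011011010 | 0 | 1
  80 | 11000100101100110110101 | 1 | 0
  81 | 10001001011001101101010 | 1 | 1
  82 | 00010010110011011010101 | 0 | 1
  83 | 00100101100110110101011 | 0 | 0
  84 | 01001011001101101010110 | 0 | 1
  85 | 10010110011011010101101 | 1 | 1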